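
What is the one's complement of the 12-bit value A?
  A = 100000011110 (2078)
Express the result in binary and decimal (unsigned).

Flip each bit (0->1, 1->0):
  100000011110
  011111100001

Answer: 011111100001 (2017)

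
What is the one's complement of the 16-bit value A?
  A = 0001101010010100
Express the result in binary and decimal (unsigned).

Flip each bit (0->1, 1->0):
  0001101010010100
  1110010101101011

Answer: 1110010101101011 (58731)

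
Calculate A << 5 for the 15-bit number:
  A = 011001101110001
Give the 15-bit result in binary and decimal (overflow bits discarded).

Shift left by 5: drop the top 5 bit(s), append 5 zero(s) on the right.
  011001101110001  ->  discard [01100], keep [1101110001], append 00000
= 110111000100000

Answer: 110111000100000 (28192)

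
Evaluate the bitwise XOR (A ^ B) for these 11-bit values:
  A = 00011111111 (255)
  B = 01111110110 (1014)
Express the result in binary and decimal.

Apply ^ to each column (1 where bits differ):
  00011111111
^ 01111110110
-------------
  01100001001

Answer: 01100001001 (777)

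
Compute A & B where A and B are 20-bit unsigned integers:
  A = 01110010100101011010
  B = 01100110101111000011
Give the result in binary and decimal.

Apply & to each column (1 only where both bits are 1):
  01110010100101011010
& 01100110101111000011
----------------------
  01100010100101000010

Answer: 01100010100101000010 (403778)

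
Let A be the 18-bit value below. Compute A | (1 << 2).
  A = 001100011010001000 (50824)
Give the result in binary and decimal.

Mask = 1 << 2 = 000000000000000100
Bit 2 of A is 0, so OR-ing with the mask flips it to 1.
  001100011010001000
| 000000000000000100
--------------------
  001100011010001100

Answer: 001100011010001100 (50828)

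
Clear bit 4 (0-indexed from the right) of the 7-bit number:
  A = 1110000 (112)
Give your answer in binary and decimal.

Mask = ~(1 << 4) = 1101111
Bit 4 of A is 1, so AND-ing with the mask clears it to 0.
  1110000
& 1101111
---------
  1100000

Answer: 1100000 (96)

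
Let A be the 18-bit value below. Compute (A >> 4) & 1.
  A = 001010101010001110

Bit 4 is the 5th from the right.
  001010101010001110
               ^
That bit is 0.

Answer: 0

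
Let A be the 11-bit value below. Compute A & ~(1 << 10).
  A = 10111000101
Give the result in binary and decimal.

Mask = ~(1 << 10) = 01111111111
Bit 10 of A is 1, so AND-ing with the mask clears it to 0.
  10111000101
& 01111111111
-------------
  00111000101

Answer: 00111000101 (453)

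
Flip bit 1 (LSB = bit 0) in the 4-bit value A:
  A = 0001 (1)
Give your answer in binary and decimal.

Mask = 1 << 1 = 0010
Bit 1 of A is 0; XOR with the mask flips it to 1.
  0001
^ 0010
------
  0011

Answer: 0011 (3)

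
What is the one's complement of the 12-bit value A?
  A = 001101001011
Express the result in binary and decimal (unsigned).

Flip each bit (0->1, 1->0):
  001101001011
  110010110100

Answer: 110010110100 (3252)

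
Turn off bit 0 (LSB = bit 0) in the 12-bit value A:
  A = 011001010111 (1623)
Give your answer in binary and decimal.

Mask = ~(1 << 0) = 111111111110
Bit 0 of A is 1, so AND-ing with the mask clears it to 0.
  011001010111
& 111111111110
--------------
  011001010110

Answer: 011001010110 (1622)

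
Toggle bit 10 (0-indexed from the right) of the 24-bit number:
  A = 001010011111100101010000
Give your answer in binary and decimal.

Mask = 1 << 10 = 000000000000010000000000
Bit 10 of A is 0; XOR with the mask flips it to 1.
  001010011111100101010000
^ 000000000000010000000000
--------------------------
  001010011111110101010000

Answer: 001010011111110101010000 (2751824)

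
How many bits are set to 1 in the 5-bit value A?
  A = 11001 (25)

11001
1-bits at positions (from bit 0 = LSB): 0, 3, 4
Count = 3

Answer: 3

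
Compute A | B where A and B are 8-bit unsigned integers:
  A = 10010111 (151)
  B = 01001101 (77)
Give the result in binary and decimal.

Apply | to each column (1 where either bit is 1):
  10010111
| 01001101
----------
  11011111

Answer: 11011111 (223)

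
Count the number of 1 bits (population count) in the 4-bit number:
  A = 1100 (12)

1100
1-bits at positions (from bit 0 = LSB): 2, 3
Count = 2

Answer: 2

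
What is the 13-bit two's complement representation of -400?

1. Binary of +400:  0000110010000
2. Invert bits:     1111001101111
3. Add 1:           1111001110000

Answer: 1111001110000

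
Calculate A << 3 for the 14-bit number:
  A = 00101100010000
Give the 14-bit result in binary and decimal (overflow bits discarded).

Shift left by 3: drop the top 3 bit(s), append 3 zero(s) on the right.
  00101100010000  ->  discard [001], keep [01100010000], append 000
= 01100010000000

Answer: 01100010000000 (6272)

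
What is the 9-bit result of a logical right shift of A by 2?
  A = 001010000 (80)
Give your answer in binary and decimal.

Logical shift right by 2: drop the bottom 2 bit(s), prepend 2 zero(s) on the left.
  001010000  ->  keep [0010100], discard [00], prepend 00
= 000010100

Answer: 000010100 (20)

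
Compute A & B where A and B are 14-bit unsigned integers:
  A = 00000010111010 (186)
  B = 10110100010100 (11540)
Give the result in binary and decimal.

Apply & to each column (1 only where both bits are 1):
  00000010111010
& 10110100010100
----------------
  00000000010000

Answer: 00000000010000 (16)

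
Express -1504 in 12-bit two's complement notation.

1. Binary of +1504:  010111100000
2. Invert bits:     101000011111
3. Add 1:           101000100000

Answer: 101000100000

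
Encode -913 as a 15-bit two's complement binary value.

1. Binary of +913:  000001110010001
2. Invert bits:     111110001101110
3. Add 1:           111110001101111

Answer: 111110001101111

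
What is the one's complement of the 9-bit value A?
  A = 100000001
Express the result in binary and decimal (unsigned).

Flip each bit (0->1, 1->0):
  100000001
  011111110

Answer: 011111110 (254)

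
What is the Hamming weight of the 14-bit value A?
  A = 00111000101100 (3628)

00111000101100
1-bits at positions (from bit 0 = LSB): 2, 3, 5, 9, 10, 11
Count = 6

Answer: 6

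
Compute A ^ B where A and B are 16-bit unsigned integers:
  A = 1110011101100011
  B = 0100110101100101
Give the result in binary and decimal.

Apply ^ to each column (1 where bits differ):
  1110011101100011
^ 0100110101100101
------------------
  1010101000000110

Answer: 1010101000000110 (43526)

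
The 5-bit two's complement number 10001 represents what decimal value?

MSB is 1, so the value is negative. Find the magnitude:
1. Invert bits:  01110
2. Add 1:        01111  = 15
3. Apply sign:   -15

Answer: -15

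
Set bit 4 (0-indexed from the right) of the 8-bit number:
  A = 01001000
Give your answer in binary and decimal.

Mask = 1 << 4 = 00010000
Bit 4 of A is 0, so OR-ing with the mask flips it to 1.
  01001000
| 00010000
----------
  01011000

Answer: 01011000 (88)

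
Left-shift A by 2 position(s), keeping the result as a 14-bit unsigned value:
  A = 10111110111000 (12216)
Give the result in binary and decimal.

Shift left by 2: drop the top 2 bit(s), append 2 zero(s) on the right.
  10111110111000  ->  discard [10], keep [111110111000], append 00
= 11111011100000

Answer: 11111011100000 (16096)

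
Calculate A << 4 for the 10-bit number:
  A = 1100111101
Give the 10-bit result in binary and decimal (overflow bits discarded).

Shift left by 4: drop the top 4 bit(s), append 4 zero(s) on the right.
  1100111101  ->  discard [1100], keep [111101], append 0000
= 1111010000

Answer: 1111010000 (976)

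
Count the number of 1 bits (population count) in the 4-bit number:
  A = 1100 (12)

1100
1-bits at positions (from bit 0 = LSB): 2, 3
Count = 2

Answer: 2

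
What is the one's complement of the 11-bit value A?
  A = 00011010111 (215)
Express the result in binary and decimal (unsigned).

Flip each bit (0->1, 1->0):
  00011010111
  11100101000

Answer: 11100101000 (1832)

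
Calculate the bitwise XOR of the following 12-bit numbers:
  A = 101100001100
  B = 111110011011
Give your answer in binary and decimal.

Apply ^ to each column (1 where bits differ):
  101100001100
^ 111110011011
--------------
  010010010111

Answer: 010010010111 (1175)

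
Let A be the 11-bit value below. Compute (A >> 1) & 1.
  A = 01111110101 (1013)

Bit 1 is the 2nd from the right.
  01111110101
           ^
That bit is 0.

Answer: 0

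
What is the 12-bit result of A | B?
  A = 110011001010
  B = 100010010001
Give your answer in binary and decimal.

Apply | to each column (1 where either bit is 1):
  110011001010
| 100010010001
--------------
  110011011011

Answer: 110011011011 (3291)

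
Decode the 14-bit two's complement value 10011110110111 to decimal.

MSB is 1, so the value is negative. Find the magnitude:
1. Invert bits:  01100001001000
2. Add 1:        01100001001001  = 6217
3. Apply sign:   -6217

Answer: -6217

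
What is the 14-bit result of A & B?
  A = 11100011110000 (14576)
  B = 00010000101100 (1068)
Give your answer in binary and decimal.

Apply & to each column (1 only where both bits are 1):
  11100011110000
& 00010000101100
----------------
  00000000100000

Answer: 00000000100000 (32)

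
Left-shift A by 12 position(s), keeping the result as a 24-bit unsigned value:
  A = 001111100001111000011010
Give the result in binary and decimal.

Shift left by 12: drop the top 12 bit(s), append 12 zero(s) on the right.
  001111100001111000011010  ->  discard [001111100001], keep [111000011010], append 000000000000
= 111000011010000000000000

Answer: 111000011010000000000000 (14786560)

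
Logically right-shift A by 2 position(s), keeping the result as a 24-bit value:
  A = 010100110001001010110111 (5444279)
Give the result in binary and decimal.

Logical shift right by 2: drop the bottom 2 bit(s), prepend 2 zero(s) on the left.
  010100110001001010110111  ->  keep [0101001100010010101101], discard [11], prepend 00
= 000101001100010010101101

Answer: 000101001100010010101101 (1361069)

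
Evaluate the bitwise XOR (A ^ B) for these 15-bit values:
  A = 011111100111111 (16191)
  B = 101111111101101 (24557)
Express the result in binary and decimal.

Apply ^ to each column (1 where bits differ):
  011111100111111
^ 101111111101101
-----------------
  110000011010010

Answer: 110000011010010 (24786)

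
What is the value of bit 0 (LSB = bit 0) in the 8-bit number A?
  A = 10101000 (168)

Bit 0 is the 1st from the right.
  10101000
         ^
That bit is 0.

Answer: 0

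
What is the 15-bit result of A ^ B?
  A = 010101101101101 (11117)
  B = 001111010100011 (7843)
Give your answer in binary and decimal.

Apply ^ to each column (1 where bits differ):
  010101101101101
^ 001111010100011
-----------------
  011010111001110

Answer: 011010111001110 (13774)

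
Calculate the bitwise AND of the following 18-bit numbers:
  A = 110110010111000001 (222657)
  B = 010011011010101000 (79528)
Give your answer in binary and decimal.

Apply & to each column (1 only where both bits are 1):
  110110010111000001
& 010011011010101000
--------------------
  010010010010000000

Answer: 010010010010000000 (74880)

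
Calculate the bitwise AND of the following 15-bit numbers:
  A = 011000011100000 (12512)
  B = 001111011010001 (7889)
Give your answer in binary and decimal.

Apply & to each column (1 only where both bits are 1):
  011000011100000
& 001111011010001
-----------------
  001000011000000

Answer: 001000011000000 (4288)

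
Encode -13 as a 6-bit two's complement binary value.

1. Binary of +13:  001101
2. Invert bits:     110010
3. Add 1:           110011

Answer: 110011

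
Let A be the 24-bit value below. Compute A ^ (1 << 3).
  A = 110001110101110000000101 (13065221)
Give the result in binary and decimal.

Mask = 1 << 3 = 000000000000000000001000
Bit 3 of A is 0; XOR with the mask flips it to 1.
  110001110101110000000101
^ 000000000000000000001000
--------------------------
  110001110101110000001101

Answer: 110001110101110000001101 (13065229)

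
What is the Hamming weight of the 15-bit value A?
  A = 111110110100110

111110110100110
1-bits at positions (from bit 0 = LSB): 1, 2, 5, 7, 8, 10, 11, 12, 13, 14
Count = 10

Answer: 10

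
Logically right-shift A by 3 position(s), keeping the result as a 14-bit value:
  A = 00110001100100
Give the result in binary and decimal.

Logical shift right by 3: drop the bottom 3 bit(s), prepend 3 zero(s) on the left.
  00110001100100  ->  keep [00110001100], discard [100], prepend 000
= 00000110001100

Answer: 00000110001100 (396)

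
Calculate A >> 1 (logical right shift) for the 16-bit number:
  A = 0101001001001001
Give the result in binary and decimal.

Logical shift right by 1: drop the bottom 1 bit(s), prepend 1 zero(s) on the left.
  0101001001001001  ->  keep [010100100100100], discard [1], prepend 0
= 0010100100100100

Answer: 0010100100100100 (10532)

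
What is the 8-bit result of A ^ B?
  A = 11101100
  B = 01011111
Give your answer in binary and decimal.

Apply ^ to each column (1 where bits differ):
  11101100
^ 01011111
----------
  10110011

Answer: 10110011 (179)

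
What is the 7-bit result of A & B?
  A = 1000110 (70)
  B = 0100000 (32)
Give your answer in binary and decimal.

Apply & to each column (1 only where both bits are 1):
  1000110
& 0100000
---------
  0000000

Answer: 0000000 (0)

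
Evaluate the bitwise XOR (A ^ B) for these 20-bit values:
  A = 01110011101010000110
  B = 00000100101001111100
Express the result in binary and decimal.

Apply ^ to each column (1 where bits differ):
  01110011101010000110
^ 00000100101001111100
----------------------
  01110111000011111010

Answer: 01110111000011111010 (487674)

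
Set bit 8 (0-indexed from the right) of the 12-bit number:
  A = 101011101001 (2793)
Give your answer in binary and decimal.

Mask = 1 << 8 = 000100000000
Bit 8 of A is 0, so OR-ing with the mask flips it to 1.
  101011101001
| 000100000000
--------------
  101111101001

Answer: 101111101001 (3049)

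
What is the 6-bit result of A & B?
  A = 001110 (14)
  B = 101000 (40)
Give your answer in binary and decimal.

Apply & to each column (1 only where both bits are 1):
  001110
& 101000
--------
  001000

Answer: 001000 (8)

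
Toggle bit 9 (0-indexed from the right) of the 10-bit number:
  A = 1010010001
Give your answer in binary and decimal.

Mask = 1 << 9 = 1000000000
Bit 9 of A is 1; XOR with the mask flips it to 0.
  1010010001
^ 1000000000
------------
  0010010001

Answer: 0010010001 (145)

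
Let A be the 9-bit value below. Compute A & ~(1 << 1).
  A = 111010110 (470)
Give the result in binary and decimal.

Mask = ~(1 << 1) = 111111101
Bit 1 of A is 1, so AND-ing with the mask clears it to 0.
  111010110
& 111111101
-----------
  111010100

Answer: 111010100 (468)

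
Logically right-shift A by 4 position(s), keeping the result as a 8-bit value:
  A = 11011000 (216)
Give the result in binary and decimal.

Logical shift right by 4: drop the bottom 4 bit(s), prepend 4 zero(s) on the left.
  11011000  ->  keep [1101], discard [1000], prepend 0000
= 00001101

Answer: 00001101 (13)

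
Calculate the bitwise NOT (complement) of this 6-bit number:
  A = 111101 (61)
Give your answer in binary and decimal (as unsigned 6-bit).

Flip each bit (0->1, 1->0):
  111101
  000010

Answer: 000010 (2)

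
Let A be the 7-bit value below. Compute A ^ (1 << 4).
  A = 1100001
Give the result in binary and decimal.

Mask = 1 << 4 = 0010000
Bit 4 of A is 0; XOR with the mask flips it to 1.
  1100001
^ 0010000
---------
  1110001

Answer: 1110001 (113)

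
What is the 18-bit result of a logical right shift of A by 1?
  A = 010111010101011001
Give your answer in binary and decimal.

Logical shift right by 1: drop the bottom 1 bit(s), prepend 1 zero(s) on the left.
  010111010101011001  ->  keep [01011101010101100], discard [1], prepend 0
= 001011101010101100

Answer: 001011101010101100 (47788)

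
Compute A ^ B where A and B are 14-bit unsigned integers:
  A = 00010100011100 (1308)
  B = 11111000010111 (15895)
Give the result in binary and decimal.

Apply ^ to each column (1 where bits differ):
  00010100011100
^ 11111000010111
----------------
  11101100001011

Answer: 11101100001011 (15115)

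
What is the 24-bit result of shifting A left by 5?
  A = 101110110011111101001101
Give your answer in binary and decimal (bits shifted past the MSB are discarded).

Shift left by 5: drop the top 5 bit(s), append 5 zero(s) on the right.
  101110110011111101001101  ->  discard [10111], keep [0110011111101001101], append 00000
= 011001111110100110100000

Answer: 011001111110100110100000 (6810016)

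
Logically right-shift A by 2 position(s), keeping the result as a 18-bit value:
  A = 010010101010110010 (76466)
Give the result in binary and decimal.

Logical shift right by 2: drop the bottom 2 bit(s), prepend 2 zero(s) on the left.
  010010101010110010  ->  keep [0100101010101100], discard [10], prepend 00
= 000100101010101100

Answer: 000100101010101100 (19116)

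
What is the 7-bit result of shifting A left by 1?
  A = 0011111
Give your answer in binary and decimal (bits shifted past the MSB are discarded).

Shift left by 1: drop the top 1 bit(s), append 1 zero(s) on the right.
  0011111  ->  discard [0], keep [011111], append 0
= 0111110

Answer: 0111110 (62)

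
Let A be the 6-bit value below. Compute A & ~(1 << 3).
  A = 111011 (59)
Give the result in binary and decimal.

Mask = ~(1 << 3) = 110111
Bit 3 of A is 1, so AND-ing with the mask clears it to 0.
  111011
& 110111
--------
  110011

Answer: 110011 (51)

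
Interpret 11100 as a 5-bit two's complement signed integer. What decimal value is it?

MSB is 1, so the value is negative. Find the magnitude:
1. Invert bits:  00011
2. Add 1:        00100  = 4
3. Apply sign:   -4

Answer: -4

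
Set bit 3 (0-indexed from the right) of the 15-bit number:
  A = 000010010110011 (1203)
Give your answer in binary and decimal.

Mask = 1 << 3 = 000000000001000
Bit 3 of A is 0, so OR-ing with the mask flips it to 1.
  000010010110011
| 000000000001000
-----------------
  000010010111011

Answer: 000010010111011 (1211)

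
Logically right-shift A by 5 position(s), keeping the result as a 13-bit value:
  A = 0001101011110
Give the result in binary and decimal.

Logical shift right by 5: drop the bottom 5 bit(s), prepend 5 zero(s) on the left.
  0001101011110  ->  keep [00011010], discard [11110], prepend 00000
= 0000000011010

Answer: 0000000011010 (26)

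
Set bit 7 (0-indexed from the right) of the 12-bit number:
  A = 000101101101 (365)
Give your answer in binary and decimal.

Mask = 1 << 7 = 000010000000
Bit 7 of A is 0, so OR-ing with the mask flips it to 1.
  000101101101
| 000010000000
--------------
  000111101101

Answer: 000111101101 (493)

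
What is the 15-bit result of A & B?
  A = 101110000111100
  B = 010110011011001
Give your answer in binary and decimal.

Apply & to each column (1 only where both bits are 1):
  101110000111100
& 010110011011001
-----------------
  000110000011000

Answer: 000110000011000 (3096)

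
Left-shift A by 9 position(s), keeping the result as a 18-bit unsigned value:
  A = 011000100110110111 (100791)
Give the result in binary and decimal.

Shift left by 9: drop the top 9 bit(s), append 9 zero(s) on the right.
  011000100110110111  ->  discard [011000100], keep [110110111], append 000000000
= 110110111000000000

Answer: 110110111000000000 (224768)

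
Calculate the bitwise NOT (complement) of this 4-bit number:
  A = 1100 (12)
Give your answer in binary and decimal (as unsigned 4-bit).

Flip each bit (0->1, 1->0):
  1100
  0011

Answer: 0011 (3)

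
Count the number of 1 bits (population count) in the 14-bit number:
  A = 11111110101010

11111110101010
1-bits at positions (from bit 0 = LSB): 1, 3, 5, 7, 8, 9, 10, 11, 12, 13
Count = 10

Answer: 10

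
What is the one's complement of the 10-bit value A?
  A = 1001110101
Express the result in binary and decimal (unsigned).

Flip each bit (0->1, 1->0):
  1001110101
  0110001010

Answer: 0110001010 (394)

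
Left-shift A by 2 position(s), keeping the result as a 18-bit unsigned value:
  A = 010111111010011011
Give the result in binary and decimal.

Shift left by 2: drop the top 2 bit(s), append 2 zero(s) on the right.
  010111111010011011  ->  discard [01], keep [0111111010011011], append 00
= 011111101001101100

Answer: 011111101001101100 (129644)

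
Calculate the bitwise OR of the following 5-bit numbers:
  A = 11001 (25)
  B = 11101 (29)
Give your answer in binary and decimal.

Apply | to each column (1 where either bit is 1):
  11001
| 11101
-------
  11101

Answer: 11101 (29)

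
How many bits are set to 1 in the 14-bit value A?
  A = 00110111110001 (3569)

00110111110001
1-bits at positions (from bit 0 = LSB): 0, 4, 5, 6, 7, 8, 10, 11
Count = 8

Answer: 8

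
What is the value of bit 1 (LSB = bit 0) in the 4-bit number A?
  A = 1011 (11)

Bit 1 is the 2nd from the right.
  1011
    ^
That bit is 1.

Answer: 1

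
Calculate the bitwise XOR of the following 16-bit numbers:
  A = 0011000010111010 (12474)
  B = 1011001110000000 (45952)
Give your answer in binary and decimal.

Apply ^ to each column (1 where bits differ):
  0011000010111010
^ 1011001110000000
------------------
  1000001100111010

Answer: 1000001100111010 (33594)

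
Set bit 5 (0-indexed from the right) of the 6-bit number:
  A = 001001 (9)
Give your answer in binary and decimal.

Mask = 1 << 5 = 100000
Bit 5 of A is 0, so OR-ing with the mask flips it to 1.
  001001
| 100000
--------
  101001

Answer: 101001 (41)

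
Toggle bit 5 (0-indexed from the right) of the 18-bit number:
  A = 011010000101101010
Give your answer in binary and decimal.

Mask = 1 << 5 = 000000000000100000
Bit 5 of A is 1; XOR with the mask flips it to 0.
  011010000101101010
^ 000000000000100000
--------------------
  011010000101001010

Answer: 011010000101001010 (106826)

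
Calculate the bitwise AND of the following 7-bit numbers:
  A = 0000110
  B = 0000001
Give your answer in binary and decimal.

Apply & to each column (1 only where both bits are 1):
  0000110
& 0000001
---------
  0000000

Answer: 0000000 (0)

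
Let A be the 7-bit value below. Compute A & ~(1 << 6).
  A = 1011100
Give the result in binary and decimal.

Mask = ~(1 << 6) = 0111111
Bit 6 of A is 1, so AND-ing with the mask clears it to 0.
  1011100
& 0111111
---------
  0011100

Answer: 0011100 (28)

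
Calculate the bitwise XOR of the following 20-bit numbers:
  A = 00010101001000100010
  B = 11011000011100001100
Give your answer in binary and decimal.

Apply ^ to each column (1 where bits differ):
  00010101001000100010
^ 11011000011100001100
----------------------
  11001101010100101110

Answer: 11001101010100101110 (841006)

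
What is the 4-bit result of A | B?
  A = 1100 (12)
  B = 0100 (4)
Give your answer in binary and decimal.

Apply | to each column (1 where either bit is 1):
  1100
| 0100
------
  1100

Answer: 1100 (12)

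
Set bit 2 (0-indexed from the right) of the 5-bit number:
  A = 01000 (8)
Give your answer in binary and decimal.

Mask = 1 << 2 = 00100
Bit 2 of A is 0, so OR-ing with the mask flips it to 1.
  01000
| 00100
-------
  01100

Answer: 01100 (12)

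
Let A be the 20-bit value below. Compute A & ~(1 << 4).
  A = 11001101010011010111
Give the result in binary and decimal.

Mask = ~(1 << 4) = 11111111111111101111
Bit 4 of A is 1, so AND-ing with the mask clears it to 0.
  11001101010011010111
& 11111111111111101111
----------------------
  11001101010011000111

Answer: 11001101010011000111 (840903)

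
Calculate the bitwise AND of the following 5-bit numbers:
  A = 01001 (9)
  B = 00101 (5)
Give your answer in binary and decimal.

Apply & to each column (1 only where both bits are 1):
  01001
& 00101
-------
  00001

Answer: 00001 (1)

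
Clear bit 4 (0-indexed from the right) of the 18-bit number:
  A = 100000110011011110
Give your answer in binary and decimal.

Mask = ~(1 << 4) = 111111111111101111
Bit 4 of A is 1, so AND-ing with the mask clears it to 0.
  100000110011011110
& 111111111111101111
--------------------
  100000110011001110

Answer: 100000110011001110 (134350)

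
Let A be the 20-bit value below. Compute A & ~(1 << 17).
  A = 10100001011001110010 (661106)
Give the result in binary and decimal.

Mask = ~(1 << 17) = 11011111111111111111
Bit 17 of A is 1, so AND-ing with the mask clears it to 0.
  10100001011001110010
& 11011111111111111111
----------------------
  10000001011001110010

Answer: 10000001011001110010 (530034)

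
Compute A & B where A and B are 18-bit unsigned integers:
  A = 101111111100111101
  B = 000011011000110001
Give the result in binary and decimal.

Apply & to each column (1 only where both bits are 1):
  101111111100111101
& 000011011000110001
--------------------
  000011011000110001

Answer: 000011011000110001 (13873)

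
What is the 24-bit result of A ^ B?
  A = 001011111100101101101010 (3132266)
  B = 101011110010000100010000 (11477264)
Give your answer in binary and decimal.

Apply ^ to each column (1 where bits differ):
  001011111100101101101010
^ 101011110010000100010000
--------------------------
  100000001110101001111010

Answer: 100000001110101001111010 (8448634)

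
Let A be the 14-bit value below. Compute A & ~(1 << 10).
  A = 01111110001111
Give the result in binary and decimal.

Mask = ~(1 << 10) = 11101111111111
Bit 10 of A is 1, so AND-ing with the mask clears it to 0.
  01111110001111
& 11101111111111
----------------
  01101110001111

Answer: 01101110001111 (7055)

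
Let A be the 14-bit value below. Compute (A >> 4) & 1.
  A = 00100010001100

Bit 4 is the 5th from the right.
  00100010001100
           ^
That bit is 0.

Answer: 0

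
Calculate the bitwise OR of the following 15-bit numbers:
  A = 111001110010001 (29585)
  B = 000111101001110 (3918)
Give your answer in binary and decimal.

Apply | to each column (1 where either bit is 1):
  111001110010001
| 000111101001110
-----------------
  111111111011111

Answer: 111111111011111 (32735)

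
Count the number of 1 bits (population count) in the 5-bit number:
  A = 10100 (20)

10100
1-bits at positions (from bit 0 = LSB): 2, 4
Count = 2

Answer: 2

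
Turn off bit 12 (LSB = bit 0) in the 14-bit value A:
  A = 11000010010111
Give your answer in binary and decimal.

Mask = ~(1 << 12) = 10111111111111
Bit 12 of A is 1, so AND-ing with the mask clears it to 0.
  11000010010111
& 10111111111111
----------------
  10000010010111

Answer: 10000010010111 (8343)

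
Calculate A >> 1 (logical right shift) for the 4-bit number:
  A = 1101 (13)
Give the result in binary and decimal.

Logical shift right by 1: drop the bottom 1 bit(s), prepend 1 zero(s) on the left.
  1101  ->  keep [110], discard [1], prepend 0
= 0110

Answer: 0110 (6)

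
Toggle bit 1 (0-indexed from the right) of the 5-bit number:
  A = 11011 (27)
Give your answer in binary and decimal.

Mask = 1 << 1 = 00010
Bit 1 of A is 1; XOR with the mask flips it to 0.
  11011
^ 00010
-------
  11001

Answer: 11001 (25)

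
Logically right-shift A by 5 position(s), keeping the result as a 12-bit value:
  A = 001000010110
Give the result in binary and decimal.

Logical shift right by 5: drop the bottom 5 bit(s), prepend 5 zero(s) on the left.
  001000010110  ->  keep [0010000], discard [10110], prepend 00000
= 000000010000

Answer: 000000010000 (16)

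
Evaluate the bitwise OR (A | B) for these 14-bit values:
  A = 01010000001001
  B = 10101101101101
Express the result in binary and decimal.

Apply | to each column (1 where either bit is 1):
  01010000001001
| 10101101101101
----------------
  11111101101101

Answer: 11111101101101 (16237)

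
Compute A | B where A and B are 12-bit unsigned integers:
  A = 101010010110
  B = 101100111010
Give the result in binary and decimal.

Apply | to each column (1 where either bit is 1):
  101010010110
| 101100111010
--------------
  101110111110

Answer: 101110111110 (3006)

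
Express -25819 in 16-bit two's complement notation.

1. Binary of +25819:  0110010011011011
2. Invert bits:     1001101100100100
3. Add 1:           1001101100100101

Answer: 1001101100100101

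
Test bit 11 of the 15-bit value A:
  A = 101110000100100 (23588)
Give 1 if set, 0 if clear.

Bit 11 is the 12th from the right.
  101110000100100
     ^
That bit is 1.

Answer: 1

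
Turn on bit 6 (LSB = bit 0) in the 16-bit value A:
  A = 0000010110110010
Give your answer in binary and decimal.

Mask = 1 << 6 = 0000000001000000
Bit 6 of A is 0, so OR-ing with the mask flips it to 1.
  0000010110110010
| 0000000001000000
------------------
  0000010111110010

Answer: 0000010111110010 (1522)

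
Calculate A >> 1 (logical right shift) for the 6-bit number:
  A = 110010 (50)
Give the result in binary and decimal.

Logical shift right by 1: drop the bottom 1 bit(s), prepend 1 zero(s) on the left.
  110010  ->  keep [11001], discard [0], prepend 0
= 011001

Answer: 011001 (25)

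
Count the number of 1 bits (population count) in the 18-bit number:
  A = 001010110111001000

001010110111001000
1-bits at positions (from bit 0 = LSB): 3, 6, 7, 8, 10, 11, 13, 15
Count = 8

Answer: 8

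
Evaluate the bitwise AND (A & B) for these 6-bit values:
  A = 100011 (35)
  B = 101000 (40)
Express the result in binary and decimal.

Apply & to each column (1 only where both bits are 1):
  100011
& 101000
--------
  100000

Answer: 100000 (32)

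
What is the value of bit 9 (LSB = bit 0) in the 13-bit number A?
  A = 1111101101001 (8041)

Bit 9 is the 10th from the right.
  1111101101001
     ^
That bit is 1.

Answer: 1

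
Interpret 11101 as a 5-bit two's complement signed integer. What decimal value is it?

MSB is 1, so the value is negative. Find the magnitude:
1. Invert bits:  00010
2. Add 1:        00011  = 3
3. Apply sign:   -3

Answer: -3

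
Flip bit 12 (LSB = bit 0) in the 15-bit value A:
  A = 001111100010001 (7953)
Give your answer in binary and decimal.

Mask = 1 << 12 = 001000000000000
Bit 12 of A is 1; XOR with the mask flips it to 0.
  001111100010001
^ 001000000000000
-----------------
  000111100010001

Answer: 000111100010001 (3857)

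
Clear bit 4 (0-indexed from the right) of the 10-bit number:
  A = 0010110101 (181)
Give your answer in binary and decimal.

Mask = ~(1 << 4) = 1111101111
Bit 4 of A is 1, so AND-ing with the mask clears it to 0.
  0010110101
& 1111101111
------------
  0010100101

Answer: 0010100101 (165)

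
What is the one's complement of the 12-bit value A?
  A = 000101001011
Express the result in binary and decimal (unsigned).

Flip each bit (0->1, 1->0):
  000101001011
  111010110100

Answer: 111010110100 (3764)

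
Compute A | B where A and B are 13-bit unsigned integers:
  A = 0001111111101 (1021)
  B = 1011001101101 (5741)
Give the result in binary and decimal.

Apply | to each column (1 where either bit is 1):
  0001111111101
| 1011001101101
---------------
  1011111111101

Answer: 1011111111101 (6141)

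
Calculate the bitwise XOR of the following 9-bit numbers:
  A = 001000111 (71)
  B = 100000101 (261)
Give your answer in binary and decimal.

Apply ^ to each column (1 where bits differ):
  001000111
^ 100000101
-----------
  101000010

Answer: 101000010 (322)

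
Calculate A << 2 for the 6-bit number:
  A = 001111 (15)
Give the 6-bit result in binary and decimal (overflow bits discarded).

Shift left by 2: drop the top 2 bit(s), append 2 zero(s) on the right.
  001111  ->  discard [00], keep [1111], append 00
= 111100

Answer: 111100 (60)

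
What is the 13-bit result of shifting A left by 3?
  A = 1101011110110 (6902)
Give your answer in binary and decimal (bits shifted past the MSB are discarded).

Shift left by 3: drop the top 3 bit(s), append 3 zero(s) on the right.
  1101011110110  ->  discard [110], keep [1011110110], append 000
= 1011110110000

Answer: 1011110110000 (6064)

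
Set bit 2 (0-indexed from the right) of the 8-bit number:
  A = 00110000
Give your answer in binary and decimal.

Mask = 1 << 2 = 00000100
Bit 2 of A is 0, so OR-ing with the mask flips it to 1.
  00110000
| 00000100
----------
  00110100

Answer: 00110100 (52)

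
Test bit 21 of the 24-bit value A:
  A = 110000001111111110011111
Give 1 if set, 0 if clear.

Bit 21 is the 22nd from the right.
  110000001111111110011111
    ^
That bit is 0.

Answer: 0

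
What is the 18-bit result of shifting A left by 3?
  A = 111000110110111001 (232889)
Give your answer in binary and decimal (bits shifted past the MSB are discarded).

Shift left by 3: drop the top 3 bit(s), append 3 zero(s) on the right.
  111000110110111001  ->  discard [111], keep [000110110111001], append 000
= 000110110111001000

Answer: 000110110111001000 (28104)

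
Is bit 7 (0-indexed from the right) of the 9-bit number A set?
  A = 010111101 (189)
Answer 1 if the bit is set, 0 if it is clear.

Bit 7 is the 8th from the right.
  010111101
   ^
That bit is 1.

Answer: 1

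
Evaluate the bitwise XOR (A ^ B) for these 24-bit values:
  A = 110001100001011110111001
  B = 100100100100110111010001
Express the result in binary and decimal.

Apply ^ to each column (1 where bits differ):
  110001100001011110111001
^ 100100100100110111010001
--------------------------
  010101000101101001101000

Answer: 010101000101101001101000 (5528168)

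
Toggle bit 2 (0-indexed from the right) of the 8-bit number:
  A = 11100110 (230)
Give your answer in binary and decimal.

Mask = 1 << 2 = 00000100
Bit 2 of A is 1; XOR with the mask flips it to 0.
  11100110
^ 00000100
----------
  11100010

Answer: 11100010 (226)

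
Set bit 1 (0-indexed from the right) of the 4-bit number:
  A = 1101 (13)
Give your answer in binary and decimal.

Mask = 1 << 1 = 0010
Bit 1 of A is 0, so OR-ing with the mask flips it to 1.
  1101
| 0010
------
  1111

Answer: 1111 (15)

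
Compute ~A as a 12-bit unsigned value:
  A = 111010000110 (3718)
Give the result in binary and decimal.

Flip each bit (0->1, 1->0):
  111010000110
  000101111001

Answer: 000101111001 (377)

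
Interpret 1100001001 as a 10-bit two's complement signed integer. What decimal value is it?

MSB is 1, so the value is negative. Find the magnitude:
1. Invert bits:  0011110110
2. Add 1:        0011110111  = 247
3. Apply sign:   -247

Answer: -247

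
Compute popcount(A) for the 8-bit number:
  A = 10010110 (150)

10010110
1-bits at positions (from bit 0 = LSB): 1, 2, 4, 7
Count = 4

Answer: 4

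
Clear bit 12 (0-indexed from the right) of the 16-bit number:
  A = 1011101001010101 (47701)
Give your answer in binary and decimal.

Mask = ~(1 << 12) = 1110111111111111
Bit 12 of A is 1, so AND-ing with the mask clears it to 0.
  1011101001010101
& 1110111111111111
------------------
  1010101001010101

Answer: 1010101001010101 (43605)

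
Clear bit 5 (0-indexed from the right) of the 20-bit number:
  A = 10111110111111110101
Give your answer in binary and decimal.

Mask = ~(1 << 5) = 11111111111111011111
Bit 5 of A is 1, so AND-ing with the mask clears it to 0.
  10111110111111110101
& 11111111111111011111
----------------------
  10111110111111010101

Answer: 10111110111111010101 (782293)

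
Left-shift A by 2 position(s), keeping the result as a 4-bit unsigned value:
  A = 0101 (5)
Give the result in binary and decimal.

Shift left by 2: drop the top 2 bit(s), append 2 zero(s) on the right.
  0101  ->  discard [01], keep [01], append 00
= 0100

Answer: 0100 (4)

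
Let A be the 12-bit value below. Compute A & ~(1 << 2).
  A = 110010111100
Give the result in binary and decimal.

Mask = ~(1 << 2) = 111111111011
Bit 2 of A is 1, so AND-ing with the mask clears it to 0.
  110010111100
& 111111111011
--------------
  110010111000

Answer: 110010111000 (3256)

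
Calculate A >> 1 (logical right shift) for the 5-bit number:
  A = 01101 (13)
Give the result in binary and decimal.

Logical shift right by 1: drop the bottom 1 bit(s), prepend 1 zero(s) on the left.
  01101  ->  keep [0110], discard [1], prepend 0
= 00110

Answer: 00110 (6)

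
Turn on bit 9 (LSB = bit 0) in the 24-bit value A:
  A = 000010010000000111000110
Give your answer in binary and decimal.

Mask = 1 << 9 = 000000000000001000000000
Bit 9 of A is 0, so OR-ing with the mask flips it to 1.
  000010010000000111000110
| 000000000000001000000000
--------------------------
  000010010000001111000110

Answer: 000010010000001111000110 (590790)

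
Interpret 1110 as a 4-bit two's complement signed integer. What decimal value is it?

MSB is 1, so the value is negative. Find the magnitude:
1. Invert bits:  0001
2. Add 1:        0010  = 2
3. Apply sign:   -2

Answer: -2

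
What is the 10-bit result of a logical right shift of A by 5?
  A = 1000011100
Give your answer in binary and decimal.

Logical shift right by 5: drop the bottom 5 bit(s), prepend 5 zero(s) on the left.
  1000011100  ->  keep [10000], discard [11100], prepend 00000
= 0000010000

Answer: 0000010000 (16)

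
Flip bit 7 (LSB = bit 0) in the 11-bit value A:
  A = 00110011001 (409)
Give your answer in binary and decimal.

Mask = 1 << 7 = 00010000000
Bit 7 of A is 1; XOR with the mask flips it to 0.
  00110011001
^ 00010000000
-------------
  00100011001

Answer: 00100011001 (281)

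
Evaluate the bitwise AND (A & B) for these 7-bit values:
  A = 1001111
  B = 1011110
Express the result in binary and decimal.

Apply & to each column (1 only where both bits are 1):
  1001111
& 1011110
---------
  1001110

Answer: 1001110 (78)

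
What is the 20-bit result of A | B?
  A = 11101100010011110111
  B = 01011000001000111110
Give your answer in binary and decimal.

Apply | to each column (1 where either bit is 1):
  11101100010011110111
| 01011000001000111110
----------------------
  11111100011011111111

Answer: 11111100011011111111 (1033983)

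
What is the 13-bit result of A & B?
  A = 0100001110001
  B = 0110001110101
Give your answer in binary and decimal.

Apply & to each column (1 only where both bits are 1):
  0100001110001
& 0110001110101
---------------
  0100001110001

Answer: 0100001110001 (2161)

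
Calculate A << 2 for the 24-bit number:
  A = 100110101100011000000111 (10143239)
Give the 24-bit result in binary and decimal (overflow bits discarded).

Shift left by 2: drop the top 2 bit(s), append 2 zero(s) on the right.
  100110101100011000000111  ->  discard [10], keep [0110101100011000000111], append 00
= 011010110001100000011100

Answer: 011010110001100000011100 (7018524)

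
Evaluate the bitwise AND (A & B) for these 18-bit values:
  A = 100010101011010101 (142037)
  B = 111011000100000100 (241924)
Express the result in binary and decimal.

Apply & to each column (1 only where both bits are 1):
  100010101011010101
& 111011000100000100
--------------------
  100010000000000100

Answer: 100010000000000100 (139268)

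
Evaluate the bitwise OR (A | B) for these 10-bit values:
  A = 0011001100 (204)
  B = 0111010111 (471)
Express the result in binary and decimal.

Apply | to each column (1 where either bit is 1):
  0011001100
| 0111010111
------------
  0111011111

Answer: 0111011111 (479)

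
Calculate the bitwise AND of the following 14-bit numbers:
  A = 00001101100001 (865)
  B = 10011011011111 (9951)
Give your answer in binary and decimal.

Apply & to each column (1 only where both bits are 1):
  00001101100001
& 10011011011111
----------------
  00001001000001

Answer: 00001001000001 (577)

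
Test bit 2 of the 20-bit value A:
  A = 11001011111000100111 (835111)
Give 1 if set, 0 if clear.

Bit 2 is the 3rd from the right.
  11001011111000100111
                   ^
That bit is 1.

Answer: 1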